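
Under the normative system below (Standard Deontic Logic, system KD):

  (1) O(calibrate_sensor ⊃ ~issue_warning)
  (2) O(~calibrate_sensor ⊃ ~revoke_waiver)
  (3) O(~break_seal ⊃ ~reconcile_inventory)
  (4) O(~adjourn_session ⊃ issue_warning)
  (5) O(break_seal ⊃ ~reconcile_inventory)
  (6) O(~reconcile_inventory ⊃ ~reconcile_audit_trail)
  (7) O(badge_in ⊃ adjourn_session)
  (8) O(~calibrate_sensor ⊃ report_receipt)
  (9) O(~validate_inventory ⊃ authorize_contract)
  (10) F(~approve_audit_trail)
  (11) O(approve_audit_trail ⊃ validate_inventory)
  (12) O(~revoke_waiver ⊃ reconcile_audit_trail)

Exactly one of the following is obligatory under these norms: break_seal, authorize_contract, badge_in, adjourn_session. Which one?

By case analysis on ~break_seal: premise 3 gives O(~break_seal ⊃ ~reconcile_inventory) and premise 5 gives O(break_seal ⊃ ~reconcile_inventory), so O(~reconcile_inventory) either way.
Premise 6 is O(~reconcile_inventory ⊃ ~reconcile_audit_trail); since O(~reconcile_inventory), deontic closure gives O(~reconcile_audit_trail).
Premise 12, O(~revoke_waiver ⊃ reconcile_audit_trail), contraposes to O(~reconcile_audit_trail ⊃ revoke_waiver); with O(~reconcile_audit_trail) we get O(revoke_waiver).
Premise 2, O(~calibrate_sensor ⊃ ~revoke_waiver), contraposes to O(revoke_waiver ⊃ calibrate_sensor); with O(revoke_waiver) we get O(calibrate_sensor).
From O(calibrate_sensor) and premise 1, O(calibrate_sensor ⊃ ~issue_warning), we obtain O(~issue_warning).
Premise 4 is O(~adjourn_session ⊃ issue_warning); contrapositively O(~issue_warning ⊃ adjourn_session). Since O(~issue_warning) holds, K gives O(adjourn_session).
So O(adjourn_session) holds — adjourn_session is obligatory. None of the other listed options is made obligatory by any chain of premises.

adjourn_session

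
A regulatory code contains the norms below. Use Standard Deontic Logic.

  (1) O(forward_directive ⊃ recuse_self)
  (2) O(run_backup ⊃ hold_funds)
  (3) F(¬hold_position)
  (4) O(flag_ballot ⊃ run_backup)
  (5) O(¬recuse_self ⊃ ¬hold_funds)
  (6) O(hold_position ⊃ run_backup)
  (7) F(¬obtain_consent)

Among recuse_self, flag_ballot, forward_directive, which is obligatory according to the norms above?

Premise 3, F(¬hold_position), is equivalent to O(hold_position).
With premise 6, O(hold_position ⊃ run_backup), the K-axiom yields O(run_backup).
Applying K to premise 2 (O(run_backup ⊃ hold_funds)) and O(run_backup) yields O(hold_funds).
Premise 5 is O(¬recuse_self ⊃ ¬hold_funds); contrapositively O(hold_funds ⊃ recuse_self). Since O(hold_funds) holds, K gives O(recuse_self).
So O(recuse_self) holds — recuse_self is obligatory. None of the other listed options is made obligatory by any chain of premises.

recuse_self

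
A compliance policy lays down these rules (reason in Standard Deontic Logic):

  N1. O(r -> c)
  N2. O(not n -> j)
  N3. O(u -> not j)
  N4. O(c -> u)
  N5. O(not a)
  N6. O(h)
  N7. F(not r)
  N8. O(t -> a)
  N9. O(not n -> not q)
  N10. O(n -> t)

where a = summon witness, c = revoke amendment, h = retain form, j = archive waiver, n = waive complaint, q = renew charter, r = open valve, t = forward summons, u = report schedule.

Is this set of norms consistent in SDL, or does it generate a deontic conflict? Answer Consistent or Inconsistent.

Inconsistent

Premise 7, F(not r), is equivalent to O(r).
With premise 1, O(r -> c), the K-axiom yields O(c).
From O(c) and premise 4, O(c -> u), we obtain O(u).
With premise 3, O(u -> not j), the K-axiom yields O(not j).
Premise 2, O(not n -> j), contraposes to O(not j -> n); with O(not j) we get O(n).
Premise 10 is O(n -> t); since O(n), deontic closure gives O(t).
Applying K to premise 8 (O(t -> a)) and O(t) yields O(a).
But premise 5 directly asserts O(not a).
We now have both O(a) and O(not a) — a is simultaneously obligatory and forbidden, violating the D-axiom.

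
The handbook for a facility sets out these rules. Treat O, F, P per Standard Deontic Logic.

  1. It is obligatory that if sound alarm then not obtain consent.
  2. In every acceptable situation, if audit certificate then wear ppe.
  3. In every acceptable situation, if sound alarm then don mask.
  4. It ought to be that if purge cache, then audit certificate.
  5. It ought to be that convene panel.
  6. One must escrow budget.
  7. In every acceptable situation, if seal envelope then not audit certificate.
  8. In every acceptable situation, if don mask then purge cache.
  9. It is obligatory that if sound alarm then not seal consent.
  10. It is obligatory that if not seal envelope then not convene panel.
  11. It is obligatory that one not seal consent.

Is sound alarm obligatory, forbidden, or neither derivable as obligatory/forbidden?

From premise 5 we have O(convene_panel).
Premise 10 is O(¬seal_envelope → ¬convene_panel); contrapositively O(convene_panel → seal_envelope). Since O(convene_panel) holds, K gives O(seal_envelope).
Premise 7 is O(seal_envelope → ¬audit_certificate); since O(seal_envelope), deontic closure gives O(¬audit_certificate).
Premise 4 is O(purge_cache → audit_certificate); contrapositively O(¬audit_certificate → ¬purge_cache). Since O(¬audit_certificate) holds, K gives O(¬purge_cache).
Premise 8 is O(don_mask → purge_cache); contrapositively O(¬purge_cache → ¬don_mask). Since O(¬purge_cache) holds, K gives O(¬don_mask).
The contrapositive of premise 3 (O(sound_alarm → don_mask)) is O(¬don_mask → ¬sound_alarm), and O(¬don_mask) is already established, so O(¬sound_alarm).
Premises 1, 2, 6, 9, 11 do not contribute to this derivation.
Thus O(¬sound_alarm), which is F(sound_alarm): sound_alarm is forbidden.

Forbidden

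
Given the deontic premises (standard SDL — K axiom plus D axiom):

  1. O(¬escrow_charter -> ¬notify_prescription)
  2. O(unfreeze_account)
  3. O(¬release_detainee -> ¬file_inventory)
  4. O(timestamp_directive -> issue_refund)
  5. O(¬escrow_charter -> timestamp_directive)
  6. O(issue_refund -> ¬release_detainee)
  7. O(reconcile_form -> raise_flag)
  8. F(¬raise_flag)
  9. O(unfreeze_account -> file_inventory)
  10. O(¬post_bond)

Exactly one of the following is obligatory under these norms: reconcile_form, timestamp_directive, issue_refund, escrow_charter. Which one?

escrow_charter

From premise 2 we have O(unfreeze_account).
From O(unfreeze_account) and premise 9, O(unfreeze_account -> file_inventory), we obtain O(file_inventory).
The contrapositive of premise 3 (O(¬release_detainee -> ¬file_inventory)) is O(file_inventory -> release_detainee), and O(file_inventory) is already established, so O(release_detainee).
Premise 6, O(issue_refund -> ¬release_detainee), contraposes to O(release_detainee -> ¬issue_refund); with O(release_detainee) we get O(¬issue_refund).
The contrapositive of premise 4 (O(timestamp_directive -> issue_refund)) is O(¬issue_refund -> ¬timestamp_directive), and O(¬issue_refund) is already established, so O(¬timestamp_directive).
The contrapositive of premise 5 (O(¬escrow_charter -> timestamp_directive)) is O(¬timestamp_directive -> escrow_charter), and O(¬timestamp_directive) is already established, so O(escrow_charter).
So O(escrow_charter) holds — escrow_charter is obligatory. None of the other listed options is made obligatory by any chain of premises.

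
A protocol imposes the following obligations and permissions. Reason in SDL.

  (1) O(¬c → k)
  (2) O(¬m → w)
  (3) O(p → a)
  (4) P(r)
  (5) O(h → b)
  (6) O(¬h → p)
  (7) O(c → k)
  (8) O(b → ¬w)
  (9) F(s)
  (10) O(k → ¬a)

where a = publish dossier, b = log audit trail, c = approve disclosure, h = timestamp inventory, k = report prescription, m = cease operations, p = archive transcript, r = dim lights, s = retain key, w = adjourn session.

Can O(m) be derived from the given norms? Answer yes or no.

Yes

Premises 7 and 1 are O(c → k) and O(¬c → k); every ideal world satisfies c or ¬c, so in either case k holds — hence O(k).
Applying K to premise 10 (O(k → ¬a)) and O(k) yields O(¬a).
The contrapositive of premise 3 (O(p → a)) is O(¬a → ¬p), and O(¬a) is already established, so O(¬p).
The contrapositive of premise 6 (O(¬h → p)) is O(¬p → h), and O(¬p) is already established, so O(h).
Premise 5 is O(h → b); since O(h), deontic closure gives O(b).
Applying K to premise 8 (O(b → ¬w)) and O(b) yields O(¬w).
The contrapositive of premise 2 (O(¬m → w)) is O(¬w → m), and O(¬w) is already established, so O(m).
Premises 4, 9 do not contribute to this derivation.
So O(m) follows.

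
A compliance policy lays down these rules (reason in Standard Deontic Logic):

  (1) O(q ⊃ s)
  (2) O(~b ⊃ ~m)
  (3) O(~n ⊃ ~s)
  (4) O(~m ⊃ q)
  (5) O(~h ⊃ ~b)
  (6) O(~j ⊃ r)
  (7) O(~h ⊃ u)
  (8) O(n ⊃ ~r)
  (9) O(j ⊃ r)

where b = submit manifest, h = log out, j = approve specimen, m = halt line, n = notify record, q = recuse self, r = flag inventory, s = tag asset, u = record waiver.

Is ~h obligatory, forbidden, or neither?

Forbidden

Premises 9 and 6 cover both cases: O(j ⊃ r) and O(~j ⊃ r). Since j ∨ ~j is a tautology, O(r) follows.
The contrapositive of premise 8 (O(n ⊃ ~r)) is O(r ⊃ ~n), and O(r) is already established, so O(~n).
With premise 3, O(~n ⊃ ~s), the K-axiom yields O(~s).
Premise 1, O(q ⊃ s), contraposes to O(~s ⊃ ~q); with O(~s) we get O(~q).
Premise 4 is O(~m ⊃ q); contrapositively O(~q ⊃ m). Since O(~q) holds, K gives O(m).
The contrapositive of premise 2 (O(~b ⊃ ~m)) is O(m ⊃ b), and O(m) is already established, so O(b).
The contrapositive of premise 5 (O(~h ⊃ ~b)) is O(b ⊃ h), and O(b) is already established, so O(h).
Premise 7 does not contribute to this derivation.
Thus O(h), which is F(~h): ~h is forbidden.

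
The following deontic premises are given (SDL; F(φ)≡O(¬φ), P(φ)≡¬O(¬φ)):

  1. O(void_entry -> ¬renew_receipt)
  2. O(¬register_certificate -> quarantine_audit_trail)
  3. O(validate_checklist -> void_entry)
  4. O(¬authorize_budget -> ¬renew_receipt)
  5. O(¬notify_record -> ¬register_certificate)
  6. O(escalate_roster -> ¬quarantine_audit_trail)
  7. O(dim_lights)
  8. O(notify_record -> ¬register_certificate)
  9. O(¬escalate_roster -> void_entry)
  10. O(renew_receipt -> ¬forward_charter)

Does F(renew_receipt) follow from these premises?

Premises 8 and 5 cover both cases: O(notify_record -> ¬register_certificate) and O(¬notify_record -> ¬register_certificate). Since notify_record ∨ ¬notify_record is a tautology, O(¬register_certificate) follows.
With premise 2, O(¬register_certificate -> quarantine_audit_trail), the K-axiom yields O(quarantine_audit_trail).
Premise 6 is O(escalate_roster -> ¬quarantine_audit_trail); contrapositively O(quarantine_audit_trail -> ¬escalate_roster). Since O(quarantine_audit_trail) holds, K gives O(¬escalate_roster).
Applying K to premise 9 (O(¬escalate_roster -> void_entry)) and O(¬escalate_roster) yields O(void_entry).
With premise 1, O(void_entry -> ¬renew_receipt), the K-axiom yields O(¬renew_receipt).
Premises 3, 4, 7, 10 do not contribute to this derivation.
So O(¬renew_receipt) holds, i.e. F(renew_receipt). The claim follows.

Yes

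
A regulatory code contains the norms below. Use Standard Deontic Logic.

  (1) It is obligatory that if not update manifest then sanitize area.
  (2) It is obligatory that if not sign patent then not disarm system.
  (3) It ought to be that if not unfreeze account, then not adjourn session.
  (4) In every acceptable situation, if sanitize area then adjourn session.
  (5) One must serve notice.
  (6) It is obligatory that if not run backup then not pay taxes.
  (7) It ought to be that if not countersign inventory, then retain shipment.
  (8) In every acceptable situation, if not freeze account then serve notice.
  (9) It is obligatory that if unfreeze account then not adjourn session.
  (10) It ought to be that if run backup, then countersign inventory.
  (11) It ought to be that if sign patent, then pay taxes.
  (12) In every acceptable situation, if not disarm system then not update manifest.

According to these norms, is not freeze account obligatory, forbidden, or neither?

Premise 8 is O(¬freeze_account → serve_notice); even if O(serve_notice) held, inferring O(¬freeze_account) would be affirming the consequent — invalid.
No premise or chain of K-axiom applications forces O(¬freeze_account), and none forces O(freeze_account). So ¬freeze_account is neither obligatory nor forbidden under these norms.

Neither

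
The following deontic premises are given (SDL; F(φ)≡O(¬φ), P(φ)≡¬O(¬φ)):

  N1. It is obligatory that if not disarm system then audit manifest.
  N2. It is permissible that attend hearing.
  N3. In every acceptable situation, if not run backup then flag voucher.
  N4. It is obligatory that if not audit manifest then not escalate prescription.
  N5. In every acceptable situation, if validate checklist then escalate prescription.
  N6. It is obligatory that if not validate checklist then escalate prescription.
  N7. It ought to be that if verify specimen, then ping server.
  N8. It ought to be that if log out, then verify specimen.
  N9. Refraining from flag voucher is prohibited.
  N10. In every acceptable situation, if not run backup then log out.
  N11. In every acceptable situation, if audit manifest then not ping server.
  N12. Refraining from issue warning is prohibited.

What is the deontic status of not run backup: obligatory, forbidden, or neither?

Premises 5 and 6 cover both cases: O(validate_checklist → escalate_prescription) and O(¬validate_checklist → escalate_prescription). Since validate_checklist ∨ ¬validate_checklist is a tautology, O(escalate_prescription) follows.
The contrapositive of premise 4 (O(¬audit_manifest → ¬escalate_prescription)) is O(escalate_prescription → audit_manifest), and O(escalate_prescription) is already established, so O(audit_manifest).
From O(audit_manifest) and premise 11, O(audit_manifest → ¬ping_server), we obtain O(¬ping_server).
Premise 7, O(verify_specimen → ping_server), contraposes to O(¬ping_server → ¬verify_specimen); with O(¬ping_server) we get O(¬verify_specimen).
Premise 8 is O(log_out → verify_specimen); contrapositively O(¬verify_specimen → ¬log_out). Since O(¬verify_specimen) holds, K gives O(¬log_out).
The contrapositive of premise 10 (O(¬run_backup → log_out)) is O(¬log_out → run_backup), and O(¬log_out) is already established, so O(run_backup).
Premises 1, 2, 3, 9, 12 do not contribute to this derivation.
Thus O(run_backup), which is F(¬run_backup): ¬run_backup is forbidden.

Forbidden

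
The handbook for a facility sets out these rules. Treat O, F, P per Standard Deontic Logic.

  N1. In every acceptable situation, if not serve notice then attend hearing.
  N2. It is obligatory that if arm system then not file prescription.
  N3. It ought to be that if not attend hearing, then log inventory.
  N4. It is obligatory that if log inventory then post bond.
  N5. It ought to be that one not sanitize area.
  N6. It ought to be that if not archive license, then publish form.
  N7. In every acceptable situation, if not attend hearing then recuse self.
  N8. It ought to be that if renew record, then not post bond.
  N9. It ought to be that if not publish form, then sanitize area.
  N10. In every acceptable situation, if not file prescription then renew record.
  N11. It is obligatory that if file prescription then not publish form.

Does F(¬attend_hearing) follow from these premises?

Yes

Premise 5 states O(¬sanitize_area) outright.
The contrapositive of premise 9 (O(¬publish_form → sanitize_area)) is O(¬sanitize_area → publish_form), and O(¬sanitize_area) is already established, so O(publish_form).
Premise 11 is O(file_prescription → ¬publish_form); contrapositively O(publish_form → ¬file_prescription). Since O(publish_form) holds, K gives O(¬file_prescription).
Applying K to premise 10 (O(¬file_prescription → renew_record)) and O(¬file_prescription) yields O(renew_record).
With premise 8, O(renew_record → ¬post_bond), the K-axiom yields O(¬post_bond).
Premise 4, O(log_inventory → post_bond), contraposes to O(¬post_bond → ¬log_inventory); with O(¬post_bond) we get O(¬log_inventory).
Premise 3 is O(¬attend_hearing → log_inventory); contrapositively O(¬log_inventory → attend_hearing). Since O(¬log_inventory) holds, K gives O(attend_hearing).
Premises 1, 2, 6, 7 do not contribute to this derivation.
So O(attend_hearing) holds, i.e. F(¬attend_hearing). The claim follows.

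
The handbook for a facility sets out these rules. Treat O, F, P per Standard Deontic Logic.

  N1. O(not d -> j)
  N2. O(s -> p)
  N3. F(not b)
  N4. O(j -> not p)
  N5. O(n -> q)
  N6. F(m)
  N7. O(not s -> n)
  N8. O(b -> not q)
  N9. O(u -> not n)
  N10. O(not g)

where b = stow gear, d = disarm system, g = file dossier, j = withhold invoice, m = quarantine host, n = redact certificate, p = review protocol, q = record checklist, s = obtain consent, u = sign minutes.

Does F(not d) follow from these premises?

Premise 3, F(not b), is equivalent to O(b).
With premise 8, O(b -> not q), the K-axiom yields O(not q).
The contrapositive of premise 5 (O(n -> q)) is O(not q -> not n), and O(not q) is already established, so O(not n).
Premise 7 is O(not s -> n); contrapositively O(not n -> s). Since O(not n) holds, K gives O(s).
Premise 2 is O(s -> p); since O(s), deontic closure gives O(p).
Premise 4, O(j -> not p), contraposes to O(p -> not j); with O(p) we get O(not j).
The contrapositive of premise 1 (O(not d -> j)) is O(not j -> d), and O(not j) is already established, so O(d).
Premises 6, 9, 10 do not contribute to this derivation.
So O(d) holds, i.e. F(not d). The claim follows.

Yes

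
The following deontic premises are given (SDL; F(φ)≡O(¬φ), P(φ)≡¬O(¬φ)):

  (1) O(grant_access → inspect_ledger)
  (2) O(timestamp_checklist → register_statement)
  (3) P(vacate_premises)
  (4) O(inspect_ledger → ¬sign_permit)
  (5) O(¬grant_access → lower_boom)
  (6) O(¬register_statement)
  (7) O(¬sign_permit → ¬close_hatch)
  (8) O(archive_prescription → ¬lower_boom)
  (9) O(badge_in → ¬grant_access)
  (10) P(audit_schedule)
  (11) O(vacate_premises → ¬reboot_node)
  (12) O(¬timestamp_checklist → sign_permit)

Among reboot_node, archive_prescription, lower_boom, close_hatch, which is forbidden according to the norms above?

Premise 6 gives O(¬register_statement).
Premise 2 is O(timestamp_checklist → register_statement); contrapositively O(¬register_statement → ¬timestamp_checklist). Since O(¬register_statement) holds, K gives O(¬timestamp_checklist).
Applying K to premise 12 (O(¬timestamp_checklist → sign_permit)) and O(¬timestamp_checklist) yields O(sign_permit).
Premise 4 is O(inspect_ledger → ¬sign_permit); contrapositively O(sign_permit → ¬inspect_ledger). Since O(sign_permit) holds, K gives O(¬inspect_ledger).
Premise 1 is O(grant_access → inspect_ledger); contrapositively O(¬inspect_ledger → ¬grant_access). Since O(¬inspect_ledger) holds, K gives O(¬grant_access).
Premise 5 is O(¬grant_access → lower_boom); since O(¬grant_access), deontic closure gives O(lower_boom).
Premise 8, O(archive_prescription → ¬lower_boom), contraposes to O(lower_boom → ¬archive_prescription); with O(lower_boom) we get O(¬archive_prescription).
So O(¬archive_prescription) holds, i.e. archive_prescription is forbidden. None of the other listed options is forbidden under the premises.

archive_prescription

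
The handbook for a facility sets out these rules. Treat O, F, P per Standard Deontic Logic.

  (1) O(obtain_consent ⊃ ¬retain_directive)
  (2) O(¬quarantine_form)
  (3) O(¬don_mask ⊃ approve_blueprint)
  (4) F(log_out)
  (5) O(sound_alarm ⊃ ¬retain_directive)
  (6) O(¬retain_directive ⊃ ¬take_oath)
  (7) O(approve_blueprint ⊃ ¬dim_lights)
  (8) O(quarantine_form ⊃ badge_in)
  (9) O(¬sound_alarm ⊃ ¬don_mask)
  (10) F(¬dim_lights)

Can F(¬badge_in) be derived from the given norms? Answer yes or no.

No

Premise 8 is O(quarantine_form ⊃ badge_in), but O(quarantine_form) is not derivable from the premises, so it does not yield O(badge_in).
No other premise forces O(badge_in). An ideal world satisfying every premise can still have ¬badge_in true, so F(¬badge_in) is not derivable.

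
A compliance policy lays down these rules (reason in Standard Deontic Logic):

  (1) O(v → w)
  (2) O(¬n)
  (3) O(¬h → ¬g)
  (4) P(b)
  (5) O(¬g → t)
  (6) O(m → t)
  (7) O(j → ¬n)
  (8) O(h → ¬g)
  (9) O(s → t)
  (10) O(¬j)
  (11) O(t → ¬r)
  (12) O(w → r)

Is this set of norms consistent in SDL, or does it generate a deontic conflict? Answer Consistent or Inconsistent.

Premise 7 is O(j → ¬n); even if O(¬n) held, inferring O(j) would be affirming the consequent — invalid.
So O(j) is not derivable, and the apparent clash with O(¬j) does not arise.
A world satisfying every obligation exists (e.g. b=false, g=false, h=false, j=false, m=false, n=false, r=false, s=false, t=true, v=false, w=false); no atom is both obligatory and forbidden, so the set is consistent.

Consistent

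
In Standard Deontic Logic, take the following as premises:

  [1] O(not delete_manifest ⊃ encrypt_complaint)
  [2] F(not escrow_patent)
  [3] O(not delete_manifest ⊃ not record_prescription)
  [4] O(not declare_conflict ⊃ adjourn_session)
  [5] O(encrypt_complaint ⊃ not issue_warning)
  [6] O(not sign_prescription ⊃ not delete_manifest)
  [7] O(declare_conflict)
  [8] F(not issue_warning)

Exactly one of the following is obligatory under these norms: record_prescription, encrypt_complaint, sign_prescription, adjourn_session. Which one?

Premise 8, F(not issue_warning), is equivalent to O(issue_warning).
Premise 5, O(encrypt_complaint ⊃ not issue_warning), contraposes to O(issue_warning ⊃ not encrypt_complaint); with O(issue_warning) we get O(not encrypt_complaint).
Premise 1, O(not delete_manifest ⊃ encrypt_complaint), contraposes to O(not encrypt_complaint ⊃ delete_manifest); with O(not encrypt_complaint) we get O(delete_manifest).
Premise 6, O(not sign_prescription ⊃ not delete_manifest), contraposes to O(delete_manifest ⊃ sign_prescription); with O(delete_manifest) we get O(sign_prescription).
So O(sign_prescription) holds — sign_prescription is obligatory. None of the other listed options is made obligatory by any chain of premises.

sign_prescription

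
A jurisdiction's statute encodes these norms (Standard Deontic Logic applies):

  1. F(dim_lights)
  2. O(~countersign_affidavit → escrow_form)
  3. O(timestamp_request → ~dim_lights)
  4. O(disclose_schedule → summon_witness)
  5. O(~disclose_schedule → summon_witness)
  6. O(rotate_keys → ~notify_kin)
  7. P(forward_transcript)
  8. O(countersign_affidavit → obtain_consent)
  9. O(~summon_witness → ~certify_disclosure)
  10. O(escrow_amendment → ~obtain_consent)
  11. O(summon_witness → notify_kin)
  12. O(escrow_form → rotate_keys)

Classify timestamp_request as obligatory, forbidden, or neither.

Neither

Premise 3 is O(timestamp_request → ~dim_lights); even if O(~dim_lights) held, inferring O(timestamp_request) would be affirming the consequent — invalid.
No premise or chain of K-axiom applications forces O(timestamp_request), and none forces O(~timestamp_request). So timestamp_request is neither obligatory nor forbidden under these norms.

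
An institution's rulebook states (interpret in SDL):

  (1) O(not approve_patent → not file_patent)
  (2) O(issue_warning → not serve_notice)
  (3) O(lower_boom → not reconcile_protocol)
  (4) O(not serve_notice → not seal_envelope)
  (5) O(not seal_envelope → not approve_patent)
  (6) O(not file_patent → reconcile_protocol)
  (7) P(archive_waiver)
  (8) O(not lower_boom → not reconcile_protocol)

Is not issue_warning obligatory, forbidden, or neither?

By case analysis on lower_boom: premise 3 gives O(lower_boom → not reconcile_protocol) and premise 8 gives O(not lower_boom → not reconcile_protocol), so O(not reconcile_protocol) either way.
Premise 6 is O(not file_patent → reconcile_protocol); contrapositively O(not reconcile_protocol → file_patent). Since O(not reconcile_protocol) holds, K gives O(file_patent).
Premise 1 is O(not approve_patent → not file_patent); contrapositively O(file_patent → approve_patent). Since O(file_patent) holds, K gives O(approve_patent).
Premise 5 is O(not seal_envelope → not approve_patent); contrapositively O(approve_patent → seal_envelope). Since O(approve_patent) holds, K gives O(seal_envelope).
Premise 4, O(not serve_notice → not seal_envelope), contraposes to O(seal_envelope → serve_notice); with O(seal_envelope) we get O(serve_notice).
The contrapositive of premise 2 (O(issue_warning → not serve_notice)) is O(serve_notice → not issue_warning), and O(serve_notice) is already established, so O(not issue_warning).
Premise 7 does not contribute to this derivation.
Hence not issue_warning is obligatory.

Obligatory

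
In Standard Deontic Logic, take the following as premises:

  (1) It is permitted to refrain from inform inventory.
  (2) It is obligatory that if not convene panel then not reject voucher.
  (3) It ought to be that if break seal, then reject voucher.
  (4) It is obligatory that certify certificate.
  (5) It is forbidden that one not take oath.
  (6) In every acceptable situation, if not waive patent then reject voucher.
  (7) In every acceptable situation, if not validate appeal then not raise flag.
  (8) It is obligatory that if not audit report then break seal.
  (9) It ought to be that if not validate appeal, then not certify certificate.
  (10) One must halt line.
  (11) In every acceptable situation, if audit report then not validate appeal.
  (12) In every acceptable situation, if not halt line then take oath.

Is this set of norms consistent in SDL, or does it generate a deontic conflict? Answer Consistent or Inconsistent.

Premise 12 is O(¬halt_line → take_oath); even if O(take_oath) held, inferring O(¬halt_line) would be affirming the consequent — invalid.
So O(¬halt_line) is not derivable, and the apparent clash with O(halt_line) does not arise.
A world satisfying every obligation exists (e.g. audit_report=false, break_seal=true, certify_certificate=true, convene_panel=true, halt_line=true, inform_inventory=false, raise_flag=false, reject_voucher=true, take_oath=true, validate_appeal=true, waive_patent=false); no atom is both obligatory and forbidden, so the set is consistent.

Consistent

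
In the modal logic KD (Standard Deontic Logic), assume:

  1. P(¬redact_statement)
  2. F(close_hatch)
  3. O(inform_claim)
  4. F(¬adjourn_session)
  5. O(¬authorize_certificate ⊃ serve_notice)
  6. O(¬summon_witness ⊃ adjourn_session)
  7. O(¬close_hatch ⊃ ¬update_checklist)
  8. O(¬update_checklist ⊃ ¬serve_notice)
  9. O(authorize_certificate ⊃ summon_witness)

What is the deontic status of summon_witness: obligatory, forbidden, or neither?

Obligatory

Premise 2, F(close_hatch), is equivalent to O(¬close_hatch).
Premise 7 is O(¬close_hatch ⊃ ¬update_checklist); since O(¬close_hatch), deontic closure gives O(¬update_checklist).
Applying K to premise 8 (O(¬update_checklist ⊃ ¬serve_notice)) and O(¬update_checklist) yields O(¬serve_notice).
Premise 5, O(¬authorize_certificate ⊃ serve_notice), contraposes to O(¬serve_notice ⊃ authorize_certificate); with O(¬serve_notice) we get O(authorize_certificate).
Premise 9 is O(authorize_certificate ⊃ summon_witness); since O(authorize_certificate), deontic closure gives O(summon_witness).
Premises 1, 3, 4, 6 do not contribute to this derivation.
Hence summon_witness is obligatory.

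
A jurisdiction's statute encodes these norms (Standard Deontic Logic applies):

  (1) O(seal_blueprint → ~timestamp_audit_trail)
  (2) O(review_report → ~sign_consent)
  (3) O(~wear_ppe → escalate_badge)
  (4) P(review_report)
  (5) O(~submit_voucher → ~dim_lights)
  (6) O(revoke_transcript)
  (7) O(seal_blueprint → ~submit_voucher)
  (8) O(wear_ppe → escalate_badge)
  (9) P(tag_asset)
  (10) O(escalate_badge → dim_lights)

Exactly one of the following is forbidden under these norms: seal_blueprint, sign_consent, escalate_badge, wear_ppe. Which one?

Premises 3 and 8 cover both cases: O(~wear_ppe → escalate_badge) and O(wear_ppe → escalate_badge). Since ~wear_ppe ∨ wear_ppe is a tautology, O(escalate_badge) follows.
From O(escalate_badge) and premise 10, O(escalate_badge → dim_lights), we obtain O(dim_lights).
Premise 5, O(~submit_voucher → ~dim_lights), contraposes to O(dim_lights → submit_voucher); with O(dim_lights) we get O(submit_voucher).
Premise 7, O(seal_blueprint → ~submit_voucher), contraposes to O(submit_voucher → ~seal_blueprint); with O(submit_voucher) we get O(~seal_blueprint).
So O(~seal_blueprint) holds, i.e. seal_blueprint is forbidden. None of the other listed options is forbidden under the premises.

seal_blueprint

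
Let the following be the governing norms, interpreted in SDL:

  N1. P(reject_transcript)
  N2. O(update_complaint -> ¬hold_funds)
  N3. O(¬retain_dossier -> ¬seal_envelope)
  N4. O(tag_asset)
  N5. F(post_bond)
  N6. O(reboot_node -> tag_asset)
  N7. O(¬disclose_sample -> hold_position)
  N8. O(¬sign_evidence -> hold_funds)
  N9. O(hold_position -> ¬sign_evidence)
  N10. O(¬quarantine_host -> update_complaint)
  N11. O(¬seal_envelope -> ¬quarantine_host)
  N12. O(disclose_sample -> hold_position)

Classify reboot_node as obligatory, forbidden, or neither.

Neither

Premise 6 is O(reboot_node -> tag_asset); even if O(tag_asset) held, inferring O(reboot_node) would be affirming the consequent — invalid.
No premise or chain of K-axiom applications forces O(reboot_node), and none forces O(¬reboot_node). So reboot_node is neither obligatory nor forbidden under these norms.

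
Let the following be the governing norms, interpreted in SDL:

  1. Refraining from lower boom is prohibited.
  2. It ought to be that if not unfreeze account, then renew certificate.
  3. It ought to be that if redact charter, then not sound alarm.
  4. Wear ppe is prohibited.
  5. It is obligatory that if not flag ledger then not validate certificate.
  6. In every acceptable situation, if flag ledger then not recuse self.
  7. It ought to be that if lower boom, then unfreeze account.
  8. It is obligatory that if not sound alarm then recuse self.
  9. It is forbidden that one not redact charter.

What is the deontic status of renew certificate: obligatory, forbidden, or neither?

Premise 2 is O(¬unfreeze_account → renew_certificate), but O(¬unfreeze_account) is not derivable from the premises, so it does not yield O(renew_certificate).
No premise or chain of K-axiom applications forces O(renew_certificate), and none forces O(¬renew_certificate). So renew_certificate is neither obligatory nor forbidden under these norms.

Neither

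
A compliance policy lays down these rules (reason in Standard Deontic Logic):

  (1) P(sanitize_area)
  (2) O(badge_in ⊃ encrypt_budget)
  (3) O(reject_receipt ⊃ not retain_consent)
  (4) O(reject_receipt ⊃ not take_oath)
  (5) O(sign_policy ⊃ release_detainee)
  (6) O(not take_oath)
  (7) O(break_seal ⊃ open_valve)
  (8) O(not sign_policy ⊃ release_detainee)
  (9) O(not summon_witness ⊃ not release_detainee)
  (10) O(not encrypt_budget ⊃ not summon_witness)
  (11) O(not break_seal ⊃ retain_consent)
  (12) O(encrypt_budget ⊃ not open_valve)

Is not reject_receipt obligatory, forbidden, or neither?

By case analysis on not sign_policy: premise 8 gives O(not sign_policy ⊃ release_detainee) and premise 5 gives O(sign_policy ⊃ release_detainee), so O(release_detainee) either way.
Premise 9, O(not summon_witness ⊃ not release_detainee), contraposes to O(release_detainee ⊃ summon_witness); with O(release_detainee) we get O(summon_witness).
Premise 10 is O(not encrypt_budget ⊃ not summon_witness); contrapositively O(summon_witness ⊃ encrypt_budget). Since O(summon_witness) holds, K gives O(encrypt_budget).
With premise 12, O(encrypt_budget ⊃ not open_valve), the K-axiom yields O(not open_valve).
Premise 7 is O(break_seal ⊃ open_valve); contrapositively O(not open_valve ⊃ not break_seal). Since O(not open_valve) holds, K gives O(not break_seal).
With premise 11, O(not break_seal ⊃ retain_consent), the K-axiom yields O(retain_consent).
Premise 3 is O(reject_receipt ⊃ not retain_consent); contrapositively O(retain_consent ⊃ not reject_receipt). Since O(retain_consent) holds, K gives O(not reject_receipt).
Premises 1, 2, 4, 6 do not contribute to this derivation.
Hence not reject_receipt is obligatory.

Obligatory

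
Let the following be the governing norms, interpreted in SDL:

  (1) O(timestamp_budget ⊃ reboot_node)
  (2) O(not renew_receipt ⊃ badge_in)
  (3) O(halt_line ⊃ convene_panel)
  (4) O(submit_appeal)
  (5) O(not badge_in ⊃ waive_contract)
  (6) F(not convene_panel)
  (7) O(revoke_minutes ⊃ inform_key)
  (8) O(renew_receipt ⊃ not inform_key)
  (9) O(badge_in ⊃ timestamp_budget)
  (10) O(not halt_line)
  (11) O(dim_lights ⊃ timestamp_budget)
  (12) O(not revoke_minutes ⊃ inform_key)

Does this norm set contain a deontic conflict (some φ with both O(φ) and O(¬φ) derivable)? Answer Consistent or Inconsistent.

Premise 3 is O(halt_line ⊃ convene_panel); even if O(convene_panel) held, inferring O(halt_line) would be affirming the consequent — invalid.
So O(halt_line) is not derivable, and the apparent clash with O(not halt_line) does not arise.
A world satisfying every obligation exists (e.g. badge_in=true, convene_panel=true, dim_lights=false, halt_line=false, inform_key=true, reboot_node=true, renew_receipt=false, revoke_minutes=false, submit_appeal=true, timestamp_budget=true, waive_contract=false); no atom is both obligatory and forbidden, so the set is consistent.

Consistent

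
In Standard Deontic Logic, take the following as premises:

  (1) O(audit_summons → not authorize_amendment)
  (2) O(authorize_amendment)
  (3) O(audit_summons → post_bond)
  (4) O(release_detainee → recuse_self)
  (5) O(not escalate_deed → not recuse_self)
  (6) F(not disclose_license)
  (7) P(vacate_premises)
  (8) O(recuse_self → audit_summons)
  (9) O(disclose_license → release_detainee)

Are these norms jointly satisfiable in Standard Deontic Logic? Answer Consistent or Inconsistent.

Premise 2 states O(authorize_amendment) outright.
The contrapositive of premise 1 (O(audit_summons → not authorize_amendment)) is O(authorize_amendment → not audit_summons), and O(authorize_amendment) is already established, so O(not audit_summons).
Premise 8, O(recuse_self → audit_summons), contraposes to O(not audit_summons → not recuse_self); with O(not audit_summons) we get O(not recuse_self).
Premise 4 is O(release_detainee → recuse_self); contrapositively O(not recuse_self → not release_detainee). Since O(not recuse_self) holds, K gives O(not release_detainee).
The contrapositive of premise 9 (O(disclose_license → release_detainee)) is O(not release_detainee → not disclose_license), and O(not release_detainee) is already established, so O(not disclose_license).
Yet premise 6 is F(not disclose_license), i.e. O(disclose_license).
We now have both O(not disclose_license) and O(disclose_license) — disclose_license is simultaneously obligatory and forbidden, violating the D-axiom.

Inconsistent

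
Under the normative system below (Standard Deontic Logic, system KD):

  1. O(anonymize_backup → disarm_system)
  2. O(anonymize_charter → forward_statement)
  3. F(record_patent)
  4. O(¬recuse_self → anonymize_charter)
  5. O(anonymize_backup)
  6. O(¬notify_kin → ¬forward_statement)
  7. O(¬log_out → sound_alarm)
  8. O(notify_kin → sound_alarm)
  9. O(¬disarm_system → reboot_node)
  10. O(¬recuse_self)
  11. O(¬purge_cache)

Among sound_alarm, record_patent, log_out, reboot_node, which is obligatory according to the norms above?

sound_alarm

Premise 10 gives O(¬recuse_self).
Premise 4 is O(¬recuse_self → anonymize_charter); since O(¬recuse_self), deontic closure gives O(anonymize_charter).
Premise 2 is O(anonymize_charter → forward_statement); since O(anonymize_charter), deontic closure gives O(forward_statement).
The contrapositive of premise 6 (O(¬notify_kin → ¬forward_statement)) is O(forward_statement → notify_kin), and O(forward_statement) is already established, so O(notify_kin).
Premise 8 is O(notify_kin → sound_alarm); since O(notify_kin), deontic closure gives O(sound_alarm).
So O(sound_alarm) holds — sound_alarm is obligatory. None of the other listed options is made obligatory by any chain of premises.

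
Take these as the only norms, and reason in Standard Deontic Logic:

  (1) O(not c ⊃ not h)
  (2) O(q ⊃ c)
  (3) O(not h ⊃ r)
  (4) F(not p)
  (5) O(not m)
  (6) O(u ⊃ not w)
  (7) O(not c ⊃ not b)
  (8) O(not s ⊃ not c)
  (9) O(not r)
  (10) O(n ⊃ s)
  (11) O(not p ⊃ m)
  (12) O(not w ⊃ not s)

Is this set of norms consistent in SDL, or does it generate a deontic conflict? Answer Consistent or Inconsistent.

Premise 11 is O(not p ⊃ m), but O(not p) is not derivable from the premises, so it does not yield O(m).
So O(m) is not derivable, and the apparent clash with O(not m) does not arise.
A world satisfying every obligation exists (e.g. b=false, c=true, h=true, m=false, n=false, p=true, q=false, r=false, s=true, u=false, w=true); no atom is both obligatory and forbidden, so the set is consistent.

Consistent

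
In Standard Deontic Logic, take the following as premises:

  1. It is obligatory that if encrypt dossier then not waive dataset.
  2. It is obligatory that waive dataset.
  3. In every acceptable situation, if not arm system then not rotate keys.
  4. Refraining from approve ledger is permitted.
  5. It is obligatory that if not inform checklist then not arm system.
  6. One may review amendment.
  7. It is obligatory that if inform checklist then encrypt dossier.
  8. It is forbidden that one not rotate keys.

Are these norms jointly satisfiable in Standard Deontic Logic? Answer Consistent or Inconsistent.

Inconsistent

Premise 8 is F(¬rotate_keys), i.e. O(rotate_keys).
Premise 3, O(¬arm_system → ¬rotate_keys), contraposes to O(rotate_keys → arm_system); with O(rotate_keys) we get O(arm_system).
Premise 5, O(¬inform_checklist → ¬arm_system), contraposes to O(arm_system → inform_checklist); with O(arm_system) we get O(inform_checklist).
From O(inform_checklist) and premise 7, O(inform_checklist → encrypt_dossier), we obtain O(encrypt_dossier).
Premise 1 is O(encrypt_dossier → ¬waive_dataset); since O(encrypt_dossier), deontic closure gives O(¬waive_dataset).
However, premise 2 gives O(waive_dataset).
We now have both O(¬waive_dataset) and O(waive_dataset) — waive_dataset is simultaneously obligatory and forbidden, violating the D-axiom.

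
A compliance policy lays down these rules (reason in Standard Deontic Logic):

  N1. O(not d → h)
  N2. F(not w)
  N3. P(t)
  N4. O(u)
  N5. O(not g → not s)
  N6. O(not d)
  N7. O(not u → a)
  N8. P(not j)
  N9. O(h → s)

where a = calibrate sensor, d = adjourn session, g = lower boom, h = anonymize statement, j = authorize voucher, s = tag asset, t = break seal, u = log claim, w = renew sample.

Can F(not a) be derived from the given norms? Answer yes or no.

Premise 7 is O(not u → a), but O(not u) is not derivable from the premises, so it does not yield O(a).
No other premise forces O(a). An ideal world satisfying every premise can still have not a true, so F(not a) is not derivable.

No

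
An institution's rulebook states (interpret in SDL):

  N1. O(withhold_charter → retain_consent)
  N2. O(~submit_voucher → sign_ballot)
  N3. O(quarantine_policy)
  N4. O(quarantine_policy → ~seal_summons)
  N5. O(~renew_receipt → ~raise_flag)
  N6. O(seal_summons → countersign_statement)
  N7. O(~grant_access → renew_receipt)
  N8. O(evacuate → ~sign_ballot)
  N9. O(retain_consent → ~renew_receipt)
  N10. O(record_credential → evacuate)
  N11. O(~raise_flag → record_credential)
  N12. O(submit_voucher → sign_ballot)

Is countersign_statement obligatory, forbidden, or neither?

Premise 6 is O(seal_summons → countersign_statement), but O(seal_summons) is not derivable from the premises, so it does not yield O(countersign_statement).
No premise or chain of K-axiom applications forces O(countersign_statement), and none forces O(~countersign_statement). So countersign_statement is neither obligatory nor forbidden under these norms.

Neither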